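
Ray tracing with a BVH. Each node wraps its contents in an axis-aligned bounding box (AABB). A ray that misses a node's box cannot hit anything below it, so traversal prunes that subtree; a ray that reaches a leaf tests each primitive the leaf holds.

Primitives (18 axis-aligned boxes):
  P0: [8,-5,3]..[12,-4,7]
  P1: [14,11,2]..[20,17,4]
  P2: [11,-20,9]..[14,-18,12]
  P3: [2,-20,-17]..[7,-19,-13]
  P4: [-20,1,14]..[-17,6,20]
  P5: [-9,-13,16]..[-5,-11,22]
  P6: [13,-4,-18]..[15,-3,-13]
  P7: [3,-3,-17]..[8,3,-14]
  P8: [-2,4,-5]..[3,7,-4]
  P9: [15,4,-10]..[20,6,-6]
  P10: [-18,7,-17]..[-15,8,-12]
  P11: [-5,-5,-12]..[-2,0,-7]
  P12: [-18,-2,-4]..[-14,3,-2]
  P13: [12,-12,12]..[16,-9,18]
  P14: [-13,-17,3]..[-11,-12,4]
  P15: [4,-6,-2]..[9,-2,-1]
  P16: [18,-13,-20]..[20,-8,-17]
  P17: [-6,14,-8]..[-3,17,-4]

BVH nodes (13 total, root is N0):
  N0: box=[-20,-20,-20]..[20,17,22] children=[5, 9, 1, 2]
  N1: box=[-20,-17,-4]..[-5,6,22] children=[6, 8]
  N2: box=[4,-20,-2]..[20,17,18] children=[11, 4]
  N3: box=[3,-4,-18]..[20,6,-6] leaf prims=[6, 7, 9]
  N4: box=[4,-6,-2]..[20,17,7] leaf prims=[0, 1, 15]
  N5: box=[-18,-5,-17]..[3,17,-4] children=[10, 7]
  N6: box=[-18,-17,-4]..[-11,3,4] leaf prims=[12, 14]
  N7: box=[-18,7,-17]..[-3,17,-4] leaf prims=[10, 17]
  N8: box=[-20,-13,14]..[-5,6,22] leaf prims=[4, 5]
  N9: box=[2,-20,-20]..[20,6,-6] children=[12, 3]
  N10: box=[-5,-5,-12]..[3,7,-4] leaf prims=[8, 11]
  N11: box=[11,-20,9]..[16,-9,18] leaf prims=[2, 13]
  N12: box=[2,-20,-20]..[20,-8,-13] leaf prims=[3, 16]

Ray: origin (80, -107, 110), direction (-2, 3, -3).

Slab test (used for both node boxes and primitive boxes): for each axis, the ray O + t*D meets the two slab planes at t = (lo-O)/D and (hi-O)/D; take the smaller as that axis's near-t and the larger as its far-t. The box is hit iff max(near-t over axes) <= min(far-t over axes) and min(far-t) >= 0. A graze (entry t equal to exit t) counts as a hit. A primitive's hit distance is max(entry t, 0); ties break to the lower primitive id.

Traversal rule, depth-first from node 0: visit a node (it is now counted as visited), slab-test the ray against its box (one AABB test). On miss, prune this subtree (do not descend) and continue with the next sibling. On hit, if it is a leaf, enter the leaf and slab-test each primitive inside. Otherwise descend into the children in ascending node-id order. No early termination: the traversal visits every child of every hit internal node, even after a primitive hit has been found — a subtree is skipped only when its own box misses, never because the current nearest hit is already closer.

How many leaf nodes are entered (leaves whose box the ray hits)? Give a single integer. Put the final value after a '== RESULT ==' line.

Traverse from the root:
N0 x:[30,50] y:[29,124/3] z:[88/3,130/3] -> hit [30,124/3], descend [1, 2, 5, 9]
  N1 x:[85/2,50] y:[30,113/3] z:[88/3,38] -> miss, prune
  N2 x:[30,38] y:[29,124/3] z:[92/3,112/3] -> hit [92/3,112/3], descend [4, 11]
    N4 x:[30,38] y:[101/3,124/3] z:[103/3,112/3] -> hit [103/3,112/3] leaf, test {P0@t=103/3, P1(miss), P15(miss)}
    N11 x:[32,69/2] y:[29,98/3] z:[92/3,101/3] -> hit [32,98/3] leaf, test {P2(miss), P13@t=32}
  N5 x:[77/2,49] y:[34,124/3] z:[38,127/3] -> hit [77/2,124/3], descend [7, 10]
    N7 x:[83/2,49] y:[38,124/3] z:[38,127/3] -> miss, prune
    N10 x:[77/2,85/2] y:[34,38] z:[38,122/3] -> miss, prune
  N9 x:[30,39] y:[29,113/3] z:[116/3,130/3] -> miss, prune

Summary -> nodes [0, 1, 2, 4, 11, 5, 7, 10, 9]; box-tests=9; leaf-entries=2; first=P13

== RESULT ==
2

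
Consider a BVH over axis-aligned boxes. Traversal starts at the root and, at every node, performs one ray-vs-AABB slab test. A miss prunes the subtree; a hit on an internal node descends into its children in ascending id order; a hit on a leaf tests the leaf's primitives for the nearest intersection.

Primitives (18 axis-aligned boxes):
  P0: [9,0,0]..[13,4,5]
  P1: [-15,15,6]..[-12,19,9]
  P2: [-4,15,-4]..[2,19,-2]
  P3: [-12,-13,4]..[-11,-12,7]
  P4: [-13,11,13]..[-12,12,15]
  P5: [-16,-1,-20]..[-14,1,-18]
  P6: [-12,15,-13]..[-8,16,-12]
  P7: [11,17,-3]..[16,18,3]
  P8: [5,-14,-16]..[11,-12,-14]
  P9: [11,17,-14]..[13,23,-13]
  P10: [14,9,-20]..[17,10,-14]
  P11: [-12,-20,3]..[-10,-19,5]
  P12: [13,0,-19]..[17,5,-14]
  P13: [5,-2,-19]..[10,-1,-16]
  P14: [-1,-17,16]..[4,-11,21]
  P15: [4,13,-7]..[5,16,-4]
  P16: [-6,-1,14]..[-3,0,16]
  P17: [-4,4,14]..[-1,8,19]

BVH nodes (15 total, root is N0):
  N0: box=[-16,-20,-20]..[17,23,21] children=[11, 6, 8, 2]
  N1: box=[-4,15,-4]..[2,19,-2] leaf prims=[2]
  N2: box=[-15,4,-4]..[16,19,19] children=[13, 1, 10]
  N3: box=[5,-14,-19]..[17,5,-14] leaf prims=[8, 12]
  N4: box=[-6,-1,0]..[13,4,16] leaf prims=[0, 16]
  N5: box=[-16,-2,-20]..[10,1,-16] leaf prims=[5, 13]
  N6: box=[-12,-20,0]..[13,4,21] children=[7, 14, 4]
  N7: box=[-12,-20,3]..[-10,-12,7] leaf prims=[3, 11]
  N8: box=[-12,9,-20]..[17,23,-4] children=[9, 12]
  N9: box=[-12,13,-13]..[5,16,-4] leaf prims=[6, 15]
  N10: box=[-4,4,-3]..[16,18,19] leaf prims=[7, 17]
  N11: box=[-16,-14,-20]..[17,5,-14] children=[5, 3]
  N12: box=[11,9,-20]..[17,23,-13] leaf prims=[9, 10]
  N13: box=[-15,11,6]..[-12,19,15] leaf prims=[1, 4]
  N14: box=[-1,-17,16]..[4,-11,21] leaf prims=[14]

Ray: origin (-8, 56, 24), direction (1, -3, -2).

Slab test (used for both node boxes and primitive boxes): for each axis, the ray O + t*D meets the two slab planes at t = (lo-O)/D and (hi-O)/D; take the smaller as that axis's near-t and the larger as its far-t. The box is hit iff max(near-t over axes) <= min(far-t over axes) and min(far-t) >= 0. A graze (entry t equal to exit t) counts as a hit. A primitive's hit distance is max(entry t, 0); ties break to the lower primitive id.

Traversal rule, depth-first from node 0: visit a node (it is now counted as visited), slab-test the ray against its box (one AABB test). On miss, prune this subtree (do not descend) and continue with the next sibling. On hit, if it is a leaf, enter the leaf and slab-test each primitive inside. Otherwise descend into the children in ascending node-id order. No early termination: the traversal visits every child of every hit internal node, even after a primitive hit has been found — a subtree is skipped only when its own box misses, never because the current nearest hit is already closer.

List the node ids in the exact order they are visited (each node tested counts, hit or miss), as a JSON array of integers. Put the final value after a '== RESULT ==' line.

Trace the traversal:
N0 x:[-8,25] y:[11,76/3] z:[3/2,22] -> hit [11,22], descend [2, 6, 8, 11]
  N2 x:[-7,24] y:[37/3,52/3] z:[5/2,14] -> hit [37/3,14], descend [1, 10, 13]
    N1 x:[4,10] y:[37/3,41/3] z:[13,14] -> miss, prune
    N10 x:[4,24] y:[38/3,52/3] z:[5/2,27/2] -> hit [38/3,27/2] leaf, test {P7(miss), P17(miss)}
    N13 x:[-7,-4] y:[37/3,15] z:[9/2,9] -> miss, prune
  N6 x:[-4,21] y:[52/3,76/3] z:[3/2,12] -> miss, prune
  N8 x:[-4,25] y:[11,47/3] z:[14,22] -> hit [14,47/3], descend [9, 12]
    N9 x:[-4,13] y:[40/3,43/3] z:[14,37/2] -> miss, prune
    N12 x:[19,25] y:[11,47/3] z:[37/2,22] -> miss, prune
  N11 x:[-8,25] y:[17,70/3] z:[19,22] -> hit [19,22], descend [3, 5]
    N3 x:[13,25] y:[17,70/3] z:[19,43/2] -> hit [19,43/2] leaf, test {P8(miss), P12(miss)}
    N5 x:[-8,18] y:[55/3,58/3] z:[20,22] -> miss, prune

Summary -> nodes [0, 2, 1, 10, 13, 6, 8, 9, 12, 11, 3, 5]; box-tests=12; leaf-entries=2; first=miss

== RESULT ==
[0, 2, 1, 10, 13, 6, 8, 9, 12, 11, 3, 5]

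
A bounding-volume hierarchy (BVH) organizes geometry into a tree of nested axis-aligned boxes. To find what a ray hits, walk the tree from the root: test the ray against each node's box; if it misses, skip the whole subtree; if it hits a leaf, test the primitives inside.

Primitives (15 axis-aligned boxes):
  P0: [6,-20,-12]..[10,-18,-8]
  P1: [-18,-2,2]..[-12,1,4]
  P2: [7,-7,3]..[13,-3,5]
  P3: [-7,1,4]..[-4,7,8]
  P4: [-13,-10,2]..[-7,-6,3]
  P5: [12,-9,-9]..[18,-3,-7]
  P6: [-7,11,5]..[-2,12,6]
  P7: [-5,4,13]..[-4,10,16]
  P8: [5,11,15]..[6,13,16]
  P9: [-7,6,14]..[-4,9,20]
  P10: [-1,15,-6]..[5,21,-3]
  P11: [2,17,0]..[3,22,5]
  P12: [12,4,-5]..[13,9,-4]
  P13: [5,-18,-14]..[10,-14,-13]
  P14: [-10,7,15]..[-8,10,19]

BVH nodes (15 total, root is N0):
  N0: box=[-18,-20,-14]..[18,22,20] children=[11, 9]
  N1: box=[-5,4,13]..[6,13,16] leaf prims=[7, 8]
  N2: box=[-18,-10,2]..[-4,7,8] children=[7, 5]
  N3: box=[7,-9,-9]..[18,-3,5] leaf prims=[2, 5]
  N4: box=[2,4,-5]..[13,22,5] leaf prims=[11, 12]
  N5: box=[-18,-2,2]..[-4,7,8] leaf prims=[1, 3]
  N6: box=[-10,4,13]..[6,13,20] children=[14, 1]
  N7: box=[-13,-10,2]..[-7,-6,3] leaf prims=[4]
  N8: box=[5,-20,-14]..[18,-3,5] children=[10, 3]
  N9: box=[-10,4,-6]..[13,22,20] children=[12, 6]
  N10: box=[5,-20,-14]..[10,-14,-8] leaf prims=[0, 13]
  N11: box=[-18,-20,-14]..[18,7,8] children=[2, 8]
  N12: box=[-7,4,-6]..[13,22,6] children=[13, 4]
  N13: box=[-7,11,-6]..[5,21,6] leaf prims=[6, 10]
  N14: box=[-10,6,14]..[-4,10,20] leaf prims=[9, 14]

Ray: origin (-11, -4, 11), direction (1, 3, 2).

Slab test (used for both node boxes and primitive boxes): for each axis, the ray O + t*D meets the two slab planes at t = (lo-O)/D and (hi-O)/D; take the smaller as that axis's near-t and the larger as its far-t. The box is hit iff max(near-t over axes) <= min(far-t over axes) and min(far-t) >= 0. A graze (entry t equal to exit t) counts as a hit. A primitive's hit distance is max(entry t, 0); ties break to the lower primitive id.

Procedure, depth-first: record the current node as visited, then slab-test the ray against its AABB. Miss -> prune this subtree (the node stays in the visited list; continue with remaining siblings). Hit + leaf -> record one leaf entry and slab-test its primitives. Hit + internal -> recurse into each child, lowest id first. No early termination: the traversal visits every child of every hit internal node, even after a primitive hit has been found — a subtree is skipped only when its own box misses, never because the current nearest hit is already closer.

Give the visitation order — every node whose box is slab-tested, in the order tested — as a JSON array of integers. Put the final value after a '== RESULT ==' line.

Traverse from the root:
N0 x:[-7,29] y:[-16/3,26/3] z:[-25/2,9/2] -> hit [-16/3,9/2], descend [9, 11]
  N9 x:[1,24] y:[8/3,26/3] z:[-17/2,9/2] -> hit [8/3,9/2], descend [6, 12]
    N6 x:[1,17] y:[8/3,17/3] z:[1,9/2] -> hit [8/3,9/2], descend [1, 14]
      N1 x:[6,17] y:[8/3,17/3] z:[1,5/2] -> miss, prune
      N14 x:[1,7] y:[10/3,14/3] z:[3/2,9/2] -> hit [10/3,9/2] leaf, test {P9@t=4, P14(miss)}
    N12 x:[4,24] y:[8/3,26/3] z:[-17/2,-5/2] -> miss, prune
  N11 x:[-7,29] y:[-16/3,11/3] z:[-25/2,-3/2] -> miss, prune

order=[0, 9, 6, 1, 14, 12, 11]  |boxes|=7  |leaves|=1  hit=P9

== RESULT ==
[0, 9, 6, 1, 14, 12, 11]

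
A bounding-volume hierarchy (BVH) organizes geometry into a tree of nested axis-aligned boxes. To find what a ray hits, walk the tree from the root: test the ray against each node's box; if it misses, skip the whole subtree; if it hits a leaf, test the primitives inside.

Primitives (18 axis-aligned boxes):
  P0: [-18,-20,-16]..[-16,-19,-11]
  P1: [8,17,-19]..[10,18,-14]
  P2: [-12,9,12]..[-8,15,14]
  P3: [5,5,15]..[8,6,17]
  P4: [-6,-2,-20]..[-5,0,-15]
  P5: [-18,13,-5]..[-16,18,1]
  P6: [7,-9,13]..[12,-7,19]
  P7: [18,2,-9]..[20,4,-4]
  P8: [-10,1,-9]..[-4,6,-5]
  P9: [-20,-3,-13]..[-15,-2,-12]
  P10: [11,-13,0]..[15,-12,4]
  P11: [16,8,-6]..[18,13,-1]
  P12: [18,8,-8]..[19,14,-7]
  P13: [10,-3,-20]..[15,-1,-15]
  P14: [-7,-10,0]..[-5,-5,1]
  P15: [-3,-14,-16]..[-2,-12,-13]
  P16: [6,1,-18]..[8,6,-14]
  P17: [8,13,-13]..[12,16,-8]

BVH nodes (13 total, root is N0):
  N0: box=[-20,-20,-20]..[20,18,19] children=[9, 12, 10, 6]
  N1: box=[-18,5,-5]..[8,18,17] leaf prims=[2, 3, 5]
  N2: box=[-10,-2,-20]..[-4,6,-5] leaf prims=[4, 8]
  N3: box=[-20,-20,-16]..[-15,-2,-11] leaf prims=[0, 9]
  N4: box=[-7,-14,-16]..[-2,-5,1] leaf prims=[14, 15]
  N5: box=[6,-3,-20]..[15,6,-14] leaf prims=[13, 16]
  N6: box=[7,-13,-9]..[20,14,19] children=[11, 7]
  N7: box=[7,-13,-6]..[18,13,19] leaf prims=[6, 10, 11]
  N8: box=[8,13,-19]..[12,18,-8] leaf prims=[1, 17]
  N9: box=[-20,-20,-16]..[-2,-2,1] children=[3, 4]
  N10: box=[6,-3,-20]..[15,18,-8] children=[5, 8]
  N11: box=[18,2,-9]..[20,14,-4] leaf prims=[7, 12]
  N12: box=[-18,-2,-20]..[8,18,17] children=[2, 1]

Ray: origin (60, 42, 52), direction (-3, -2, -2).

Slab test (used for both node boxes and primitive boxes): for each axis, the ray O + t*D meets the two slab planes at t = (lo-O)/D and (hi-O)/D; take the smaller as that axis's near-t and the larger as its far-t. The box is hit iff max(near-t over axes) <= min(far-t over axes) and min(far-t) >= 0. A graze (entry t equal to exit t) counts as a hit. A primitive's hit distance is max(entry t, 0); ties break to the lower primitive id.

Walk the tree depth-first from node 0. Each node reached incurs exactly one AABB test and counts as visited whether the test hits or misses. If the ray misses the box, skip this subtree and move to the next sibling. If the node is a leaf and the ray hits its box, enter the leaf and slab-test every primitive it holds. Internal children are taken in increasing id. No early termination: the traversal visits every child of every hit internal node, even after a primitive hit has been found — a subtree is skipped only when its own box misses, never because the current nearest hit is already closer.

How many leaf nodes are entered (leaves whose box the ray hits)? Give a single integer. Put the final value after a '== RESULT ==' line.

Trace the traversal:
N0 x:[40/3,80/3] y:[12,31] z:[33/2,36] -> hit [33/2,80/3], descend [6, 9, 10, 12]
  N6 x:[40/3,53/3] y:[14,55/2] z:[33/2,61/2] -> hit [33/2,53/3], descend [7, 11]
    N7 x:[14,53/3] y:[29/2,55/2] z:[33/2,29] -> hit [33/2,53/3] leaf, test {P6(miss), P10(miss), P11(miss)}
    N11 x:[40/3,14] y:[14,20] z:[28,61/2] -> miss, prune
  N9 x:[62/3,80/3] y:[22,31] z:[51/2,34] -> hit [51/2,80/3], descend [3, 4]
    N3 x:[25,80/3] y:[22,31] z:[63/2,34] -> miss, prune
    N4 x:[62/3,67/3] y:[47/2,28] z:[51/2,34] -> miss, prune
  N10 x:[15,18] y:[12,45/2] z:[30,36] -> miss, prune
  N12 x:[52/3,26] y:[12,22] z:[35/2,36] -> hit [35/2,22], descend [1, 2]
    N1 x:[52/3,26] y:[12,37/2] z:[35/2,57/2] -> hit [35/2,37/2] leaf, test {P2(miss), P3@t=18, P5(miss)}
    N2 x:[64/3,70/3] y:[18,22] z:[57/2,36] -> miss, prune

Visited [0, 6, 7, 11, 9, 3, 4, 10, 12, 1, 2]. Tests: 11 box, 2 leaf. Nearest: P3.

== RESULT ==
2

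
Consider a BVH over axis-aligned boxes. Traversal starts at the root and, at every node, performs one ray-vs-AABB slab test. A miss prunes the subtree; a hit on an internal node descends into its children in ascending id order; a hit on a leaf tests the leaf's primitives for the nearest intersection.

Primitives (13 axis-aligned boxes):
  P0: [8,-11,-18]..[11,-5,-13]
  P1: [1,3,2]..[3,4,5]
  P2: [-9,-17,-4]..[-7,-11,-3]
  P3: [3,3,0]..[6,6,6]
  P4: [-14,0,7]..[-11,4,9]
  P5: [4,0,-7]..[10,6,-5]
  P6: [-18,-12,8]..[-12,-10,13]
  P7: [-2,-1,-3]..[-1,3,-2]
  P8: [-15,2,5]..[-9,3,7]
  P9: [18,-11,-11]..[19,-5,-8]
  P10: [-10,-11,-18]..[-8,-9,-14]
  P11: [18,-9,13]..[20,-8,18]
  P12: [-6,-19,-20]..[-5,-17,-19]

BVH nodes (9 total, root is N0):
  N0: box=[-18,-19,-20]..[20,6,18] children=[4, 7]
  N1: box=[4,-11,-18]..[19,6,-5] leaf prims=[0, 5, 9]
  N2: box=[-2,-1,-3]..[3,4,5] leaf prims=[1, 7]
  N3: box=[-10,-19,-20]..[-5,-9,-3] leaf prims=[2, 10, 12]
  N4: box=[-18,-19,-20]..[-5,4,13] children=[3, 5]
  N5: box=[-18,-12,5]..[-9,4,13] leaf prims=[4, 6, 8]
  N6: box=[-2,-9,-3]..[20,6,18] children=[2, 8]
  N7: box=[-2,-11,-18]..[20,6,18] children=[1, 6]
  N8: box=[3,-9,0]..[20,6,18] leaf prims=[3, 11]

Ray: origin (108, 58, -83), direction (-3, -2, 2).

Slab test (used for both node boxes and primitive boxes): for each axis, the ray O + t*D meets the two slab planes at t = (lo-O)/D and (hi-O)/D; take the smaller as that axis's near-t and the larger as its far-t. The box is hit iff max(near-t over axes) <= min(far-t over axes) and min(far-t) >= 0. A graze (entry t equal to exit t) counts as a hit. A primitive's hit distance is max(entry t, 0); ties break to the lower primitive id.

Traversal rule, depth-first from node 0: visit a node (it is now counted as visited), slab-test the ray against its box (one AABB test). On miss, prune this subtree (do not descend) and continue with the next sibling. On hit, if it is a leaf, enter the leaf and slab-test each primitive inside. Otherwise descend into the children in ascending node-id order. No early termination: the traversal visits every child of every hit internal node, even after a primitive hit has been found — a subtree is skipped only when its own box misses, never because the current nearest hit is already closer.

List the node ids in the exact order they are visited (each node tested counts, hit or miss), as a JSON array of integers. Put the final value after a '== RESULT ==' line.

Traverse from the root:
N0 x:[88/3,42] y:[26,77/2] z:[63/2,101/2] -> hit [63/2,77/2], descend [4, 7]
  N4 x:[113/3,42] y:[27,77/2] z:[63/2,48] -> hit [113/3,77/2], descend [3, 5]
    N3 x:[113/3,118/3] y:[67/2,77/2] z:[63/2,40] -> hit [113/3,77/2] leaf, test {P2(miss), P10(miss), P12(miss)}
    N5 x:[39,42] y:[27,35] z:[44,48] -> miss, prune
  N7 x:[88/3,110/3] y:[26,69/2] z:[65/2,101/2] -> hit [65/2,69/2], descend [1, 6]
    N1 x:[89/3,104/3] y:[26,69/2] z:[65/2,39] -> hit [65/2,69/2] leaf, test {P0@t=65/2, P5(miss), P9(miss)}
    N6 x:[88/3,110/3] y:[26,67/2] z:[40,101/2] -> miss, prune

order=[0, 4, 3, 5, 7, 1, 6]  |boxes|=7  |leaves|=2  hit=P0

== RESULT ==
[0, 4, 3, 5, 7, 1, 6]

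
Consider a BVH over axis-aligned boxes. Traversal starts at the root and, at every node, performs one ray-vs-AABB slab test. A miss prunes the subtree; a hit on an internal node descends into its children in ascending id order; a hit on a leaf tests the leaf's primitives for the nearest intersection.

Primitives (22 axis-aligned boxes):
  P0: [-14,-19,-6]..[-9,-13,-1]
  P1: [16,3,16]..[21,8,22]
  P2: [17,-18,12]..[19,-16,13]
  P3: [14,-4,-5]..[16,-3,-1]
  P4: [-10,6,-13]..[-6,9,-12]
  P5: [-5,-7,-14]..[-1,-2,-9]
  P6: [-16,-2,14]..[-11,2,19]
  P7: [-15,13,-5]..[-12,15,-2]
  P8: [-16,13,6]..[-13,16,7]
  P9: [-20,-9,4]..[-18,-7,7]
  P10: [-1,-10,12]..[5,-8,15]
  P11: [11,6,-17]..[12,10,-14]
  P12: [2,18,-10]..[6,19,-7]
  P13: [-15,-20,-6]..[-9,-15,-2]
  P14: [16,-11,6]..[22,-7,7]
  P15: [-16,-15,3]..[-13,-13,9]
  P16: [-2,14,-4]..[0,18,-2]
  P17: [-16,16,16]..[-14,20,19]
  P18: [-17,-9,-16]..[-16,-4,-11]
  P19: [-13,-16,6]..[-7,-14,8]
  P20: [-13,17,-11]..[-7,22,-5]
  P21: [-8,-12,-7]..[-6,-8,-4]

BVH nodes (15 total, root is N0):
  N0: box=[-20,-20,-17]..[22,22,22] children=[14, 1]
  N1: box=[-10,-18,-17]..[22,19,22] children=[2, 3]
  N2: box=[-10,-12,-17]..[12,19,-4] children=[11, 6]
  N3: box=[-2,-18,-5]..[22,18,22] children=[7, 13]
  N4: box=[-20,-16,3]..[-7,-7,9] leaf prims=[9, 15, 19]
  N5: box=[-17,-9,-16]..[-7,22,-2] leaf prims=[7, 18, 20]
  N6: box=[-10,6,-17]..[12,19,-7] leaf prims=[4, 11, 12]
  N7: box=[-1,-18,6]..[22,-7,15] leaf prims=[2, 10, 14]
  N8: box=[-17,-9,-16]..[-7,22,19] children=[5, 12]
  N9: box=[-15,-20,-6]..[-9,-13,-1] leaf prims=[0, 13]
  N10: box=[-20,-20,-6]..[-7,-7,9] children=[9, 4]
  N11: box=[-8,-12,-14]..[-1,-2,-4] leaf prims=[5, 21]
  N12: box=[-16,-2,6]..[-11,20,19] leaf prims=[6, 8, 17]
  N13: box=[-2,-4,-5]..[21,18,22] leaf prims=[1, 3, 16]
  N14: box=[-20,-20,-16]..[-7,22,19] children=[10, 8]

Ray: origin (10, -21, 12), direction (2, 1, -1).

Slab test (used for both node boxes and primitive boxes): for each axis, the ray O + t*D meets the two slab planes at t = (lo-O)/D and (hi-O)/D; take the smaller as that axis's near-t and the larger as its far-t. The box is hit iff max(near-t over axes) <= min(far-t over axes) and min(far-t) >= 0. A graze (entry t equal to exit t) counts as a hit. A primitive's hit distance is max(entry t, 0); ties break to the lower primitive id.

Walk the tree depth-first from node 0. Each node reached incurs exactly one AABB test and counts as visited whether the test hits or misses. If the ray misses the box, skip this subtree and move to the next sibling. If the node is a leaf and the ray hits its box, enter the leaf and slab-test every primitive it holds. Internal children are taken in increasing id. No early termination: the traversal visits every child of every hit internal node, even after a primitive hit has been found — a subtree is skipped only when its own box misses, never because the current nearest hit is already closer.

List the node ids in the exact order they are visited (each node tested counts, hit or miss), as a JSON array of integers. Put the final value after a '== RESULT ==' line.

Trace the traversal:
N0 x:[-15,6] y:[1,43] z:[-10,29] -> hit [1,6], descend [1, 14]
  N1 x:[-10,6] y:[3,40] z:[-10,29] -> hit [3,6], descend [2, 3]
    N2 x:[-10,1] y:[9,40] z:[16,29] -> miss, prune
    N3 x:[-6,6] y:[3,39] z:[-10,17] -> hit [3,6], descend [7, 13]
      N7 x:[-11/2,6] y:[3,14] z:[-3,6] -> hit [3,6] leaf, test {P2(miss), P10(miss), P14(miss)}
      N13 x:[-6,11/2] y:[17,39] z:[-10,17] -> miss, prune
  N14 x:[-15,-17/2] y:[1,43] z:[-7,28] -> miss, prune

Summary -> nodes [0, 1, 2, 3, 7, 13, 14]; box-tests=7; leaf-entries=1; first=miss

== RESULT ==
[0, 1, 2, 3, 7, 13, 14]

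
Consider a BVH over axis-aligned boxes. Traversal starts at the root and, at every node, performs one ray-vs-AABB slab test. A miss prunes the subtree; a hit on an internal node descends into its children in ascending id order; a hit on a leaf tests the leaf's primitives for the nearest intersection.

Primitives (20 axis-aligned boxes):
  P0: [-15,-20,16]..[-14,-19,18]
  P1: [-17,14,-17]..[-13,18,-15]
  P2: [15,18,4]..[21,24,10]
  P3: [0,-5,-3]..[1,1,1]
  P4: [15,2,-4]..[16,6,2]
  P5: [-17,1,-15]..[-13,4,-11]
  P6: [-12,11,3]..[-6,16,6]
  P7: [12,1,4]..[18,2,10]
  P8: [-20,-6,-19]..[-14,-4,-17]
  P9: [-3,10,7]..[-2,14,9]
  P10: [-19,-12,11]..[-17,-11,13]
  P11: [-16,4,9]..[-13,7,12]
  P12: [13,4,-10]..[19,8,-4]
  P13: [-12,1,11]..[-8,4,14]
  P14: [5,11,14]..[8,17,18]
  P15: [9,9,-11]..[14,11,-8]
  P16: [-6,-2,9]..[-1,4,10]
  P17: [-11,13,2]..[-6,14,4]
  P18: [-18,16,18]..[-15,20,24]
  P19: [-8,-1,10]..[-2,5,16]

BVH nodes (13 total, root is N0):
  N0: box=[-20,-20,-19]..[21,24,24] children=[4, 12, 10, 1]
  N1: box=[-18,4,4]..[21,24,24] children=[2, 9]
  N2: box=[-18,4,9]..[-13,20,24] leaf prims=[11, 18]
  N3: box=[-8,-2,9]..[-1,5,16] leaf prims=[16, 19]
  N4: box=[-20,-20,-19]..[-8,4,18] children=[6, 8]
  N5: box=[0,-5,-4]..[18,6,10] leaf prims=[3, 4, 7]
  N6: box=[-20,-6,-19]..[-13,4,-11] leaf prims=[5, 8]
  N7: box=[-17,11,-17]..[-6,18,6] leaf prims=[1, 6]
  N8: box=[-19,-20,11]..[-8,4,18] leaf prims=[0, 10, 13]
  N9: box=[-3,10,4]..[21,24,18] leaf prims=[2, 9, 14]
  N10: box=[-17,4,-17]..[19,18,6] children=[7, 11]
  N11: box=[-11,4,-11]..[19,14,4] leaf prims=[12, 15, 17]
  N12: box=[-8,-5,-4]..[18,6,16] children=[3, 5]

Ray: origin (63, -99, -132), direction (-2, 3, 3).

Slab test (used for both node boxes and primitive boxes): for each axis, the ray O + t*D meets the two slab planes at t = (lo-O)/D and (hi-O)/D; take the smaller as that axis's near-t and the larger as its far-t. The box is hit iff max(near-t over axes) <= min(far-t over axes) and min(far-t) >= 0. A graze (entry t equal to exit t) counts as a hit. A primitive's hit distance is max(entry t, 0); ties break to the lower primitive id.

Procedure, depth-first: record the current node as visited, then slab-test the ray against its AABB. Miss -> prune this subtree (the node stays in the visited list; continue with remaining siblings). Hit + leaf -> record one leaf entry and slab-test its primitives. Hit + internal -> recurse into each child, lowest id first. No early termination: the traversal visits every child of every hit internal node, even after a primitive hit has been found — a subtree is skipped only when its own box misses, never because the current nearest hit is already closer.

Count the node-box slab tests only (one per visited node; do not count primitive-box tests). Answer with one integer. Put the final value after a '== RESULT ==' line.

Trace the traversal:
N0 x:[21,83/2] y:[79/3,41] z:[113/3,52] -> hit [113/3,41], descend [1, 4, 10, 12]
  N1 x:[21,81/2] y:[103/3,41] z:[136/3,52] -> miss, prune
  N4 x:[71/2,83/2] y:[79/3,103/3] z:[113/3,50] -> miss, prune
  N10 x:[22,40] y:[103/3,39] z:[115/3,46] -> hit [115/3,39], descend [7, 11]
    N7 x:[69/2,40] y:[110/3,39] z:[115/3,46] -> hit [115/3,39] leaf, test {P1@t=115/3, P6(miss)}
    N11 x:[22,37] y:[103/3,113/3] z:[121/3,136/3] -> miss, prune
  N12 x:[45/2,71/2] y:[94/3,35] z:[128/3,148/3] -> miss, prune

Visited [0, 1, 4, 10, 7, 11, 12]. Tests: 7 box, 1 leaf. Nearest: P1.

== RESULT ==
7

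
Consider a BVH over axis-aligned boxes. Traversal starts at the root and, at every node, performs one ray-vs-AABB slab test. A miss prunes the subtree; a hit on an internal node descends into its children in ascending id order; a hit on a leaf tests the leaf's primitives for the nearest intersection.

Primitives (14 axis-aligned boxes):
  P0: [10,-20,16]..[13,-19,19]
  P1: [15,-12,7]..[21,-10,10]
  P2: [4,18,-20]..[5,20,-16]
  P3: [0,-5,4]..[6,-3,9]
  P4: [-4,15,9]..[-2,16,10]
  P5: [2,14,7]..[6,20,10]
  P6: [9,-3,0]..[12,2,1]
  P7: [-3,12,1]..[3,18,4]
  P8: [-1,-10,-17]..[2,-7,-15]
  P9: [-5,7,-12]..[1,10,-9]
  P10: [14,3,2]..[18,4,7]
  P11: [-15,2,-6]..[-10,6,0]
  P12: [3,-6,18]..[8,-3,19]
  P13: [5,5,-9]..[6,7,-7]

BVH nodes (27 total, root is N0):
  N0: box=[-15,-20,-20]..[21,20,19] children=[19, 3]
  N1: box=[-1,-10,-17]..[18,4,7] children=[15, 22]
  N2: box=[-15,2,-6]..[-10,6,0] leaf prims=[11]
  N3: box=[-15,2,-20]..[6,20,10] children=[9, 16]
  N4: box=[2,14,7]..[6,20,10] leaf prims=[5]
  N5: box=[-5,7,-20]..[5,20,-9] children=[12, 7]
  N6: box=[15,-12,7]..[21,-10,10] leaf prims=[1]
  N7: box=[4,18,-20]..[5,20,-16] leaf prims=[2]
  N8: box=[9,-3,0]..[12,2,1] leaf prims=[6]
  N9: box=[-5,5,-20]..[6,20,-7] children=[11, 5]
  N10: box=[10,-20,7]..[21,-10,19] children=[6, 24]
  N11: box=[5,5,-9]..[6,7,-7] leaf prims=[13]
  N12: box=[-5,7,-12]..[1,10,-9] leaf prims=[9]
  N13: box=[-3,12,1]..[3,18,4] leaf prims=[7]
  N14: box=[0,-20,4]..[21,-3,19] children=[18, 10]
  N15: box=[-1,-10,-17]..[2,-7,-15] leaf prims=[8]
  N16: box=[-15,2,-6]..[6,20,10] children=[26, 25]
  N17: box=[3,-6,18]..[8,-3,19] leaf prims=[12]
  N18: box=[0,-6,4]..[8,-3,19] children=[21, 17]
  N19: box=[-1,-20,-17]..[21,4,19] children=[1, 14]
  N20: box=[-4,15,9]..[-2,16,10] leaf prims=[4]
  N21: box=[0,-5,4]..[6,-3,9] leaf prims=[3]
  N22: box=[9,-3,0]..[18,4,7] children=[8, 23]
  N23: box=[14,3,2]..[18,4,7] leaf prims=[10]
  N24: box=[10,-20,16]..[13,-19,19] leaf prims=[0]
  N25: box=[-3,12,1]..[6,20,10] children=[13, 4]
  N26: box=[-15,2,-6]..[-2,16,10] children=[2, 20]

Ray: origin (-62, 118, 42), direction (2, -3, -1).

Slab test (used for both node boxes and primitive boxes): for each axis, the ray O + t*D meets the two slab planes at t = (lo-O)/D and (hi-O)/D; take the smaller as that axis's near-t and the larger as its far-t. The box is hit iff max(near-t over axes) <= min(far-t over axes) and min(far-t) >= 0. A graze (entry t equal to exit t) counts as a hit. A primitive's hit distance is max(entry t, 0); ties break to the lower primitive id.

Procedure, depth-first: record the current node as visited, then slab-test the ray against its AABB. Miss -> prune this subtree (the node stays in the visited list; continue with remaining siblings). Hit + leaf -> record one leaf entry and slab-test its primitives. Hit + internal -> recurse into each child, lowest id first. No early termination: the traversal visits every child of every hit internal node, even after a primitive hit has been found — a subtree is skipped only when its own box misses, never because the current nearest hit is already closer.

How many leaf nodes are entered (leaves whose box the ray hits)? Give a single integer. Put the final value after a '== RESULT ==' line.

Walk:
N0 x:[47/2,83/2] y:[98/3,46] z:[23,62] -> hit [98/3,83/2], descend [3, 19]
  N3 x:[47/2,34] y:[98/3,116/3] z:[32,62] -> hit [98/3,34], descend [9, 16]
    N9 x:[57/2,34] y:[98/3,113/3] z:[49,62] -> miss, prune
    N16 x:[47/2,34] y:[98/3,116/3] z:[32,48] -> hit [98/3,34], descend [25, 26]
      N25 x:[59/2,34] y:[98/3,106/3] z:[32,41] -> hit [98/3,34], descend [4, 13]
        N4 x:[32,34] y:[98/3,104/3] z:[32,35] -> hit [98/3,34] leaf, test {P5@t=98/3}
        N13 x:[59/2,65/2] y:[100/3,106/3] z:[38,41] -> miss, prune
      N26 x:[47/2,30] y:[34,116/3] z:[32,48] -> miss, prune
  N19 x:[61/2,83/2] y:[38,46] z:[23,59] -> hit [38,83/2], descend [1, 14]
    N1 x:[61/2,40] y:[38,128/3] z:[35,59] -> hit [38,40], descend [15, 22]
      N15 x:[61/2,32] y:[125/3,128/3] z:[57,59] -> miss, prune
      N22 x:[71/2,40] y:[38,121/3] z:[35,42] -> hit [38,40], descend [8, 23]
        N8 x:[71/2,37] y:[116/3,121/3] z:[41,42] -> miss, prune
        N23 x:[38,40] y:[38,115/3] z:[35,40] -> hit [38,115/3] leaf, test {P10@t=38}
    N14 x:[31,83/2] y:[121/3,46] z:[23,38] -> miss, prune

Visited [0, 3, 9, 16, 25, 4, 13, 26, 19, 1, 15, 22, 8, 23, 14]. Tests: 15 box, 2 leaf. Nearest: P5.

== RESULT ==
2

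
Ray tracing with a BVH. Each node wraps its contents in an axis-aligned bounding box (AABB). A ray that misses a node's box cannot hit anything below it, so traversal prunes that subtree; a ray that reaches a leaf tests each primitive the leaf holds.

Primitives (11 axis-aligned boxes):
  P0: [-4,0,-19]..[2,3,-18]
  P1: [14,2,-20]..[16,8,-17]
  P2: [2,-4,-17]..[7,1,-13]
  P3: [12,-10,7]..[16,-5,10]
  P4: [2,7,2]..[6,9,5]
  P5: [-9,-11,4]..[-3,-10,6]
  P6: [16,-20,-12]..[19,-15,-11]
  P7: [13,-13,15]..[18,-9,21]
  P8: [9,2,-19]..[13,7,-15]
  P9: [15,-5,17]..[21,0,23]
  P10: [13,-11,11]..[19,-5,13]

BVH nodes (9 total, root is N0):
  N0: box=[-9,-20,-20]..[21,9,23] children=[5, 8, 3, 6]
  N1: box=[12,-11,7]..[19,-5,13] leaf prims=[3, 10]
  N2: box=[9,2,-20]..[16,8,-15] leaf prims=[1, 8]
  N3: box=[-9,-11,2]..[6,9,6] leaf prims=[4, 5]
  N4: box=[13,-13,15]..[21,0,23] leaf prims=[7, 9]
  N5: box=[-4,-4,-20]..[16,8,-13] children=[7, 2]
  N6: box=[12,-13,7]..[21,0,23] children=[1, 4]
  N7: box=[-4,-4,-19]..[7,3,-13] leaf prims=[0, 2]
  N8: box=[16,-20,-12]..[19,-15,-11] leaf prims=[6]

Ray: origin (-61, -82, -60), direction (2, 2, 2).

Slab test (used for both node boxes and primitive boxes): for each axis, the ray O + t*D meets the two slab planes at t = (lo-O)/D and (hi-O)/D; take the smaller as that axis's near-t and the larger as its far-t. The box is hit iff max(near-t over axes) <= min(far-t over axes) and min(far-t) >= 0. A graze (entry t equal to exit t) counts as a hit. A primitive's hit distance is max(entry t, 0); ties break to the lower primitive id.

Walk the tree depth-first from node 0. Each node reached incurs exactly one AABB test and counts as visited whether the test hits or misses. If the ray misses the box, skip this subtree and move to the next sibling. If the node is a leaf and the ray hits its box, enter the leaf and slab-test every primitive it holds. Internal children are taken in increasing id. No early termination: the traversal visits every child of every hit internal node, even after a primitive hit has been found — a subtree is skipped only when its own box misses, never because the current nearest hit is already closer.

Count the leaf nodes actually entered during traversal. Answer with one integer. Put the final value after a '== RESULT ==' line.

Traverse from the root:
N0 x:[26,41] y:[31,91/2] z:[20,83/2] -> hit [31,41], descend [3, 5, 6, 8]
  N3 x:[26,67/2] y:[71/2,91/2] z:[31,33] -> miss, prune
  N5 x:[57/2,77/2] y:[39,45] z:[20,47/2] -> miss, prune
  N6 x:[73/2,41] y:[69/2,41] z:[67/2,83/2] -> hit [73/2,41], descend [1, 4]
    N1 x:[73/2,40] y:[71/2,77/2] z:[67/2,73/2] -> hit [73/2,73/2] leaf, test {P3(miss), P10(miss)}
    N4 x:[37,41] y:[69/2,41] z:[75/2,83/2] -> hit [75/2,41] leaf, test {P7(miss), P9@t=77/2}
  N8 x:[77/2,40] y:[31,67/2] z:[24,49/2] -> miss, prune

7 AABB tests over nodes [0, 3, 5, 6, 1, 4, 8]; 2 leaves entered; closest P9.

== RESULT ==
2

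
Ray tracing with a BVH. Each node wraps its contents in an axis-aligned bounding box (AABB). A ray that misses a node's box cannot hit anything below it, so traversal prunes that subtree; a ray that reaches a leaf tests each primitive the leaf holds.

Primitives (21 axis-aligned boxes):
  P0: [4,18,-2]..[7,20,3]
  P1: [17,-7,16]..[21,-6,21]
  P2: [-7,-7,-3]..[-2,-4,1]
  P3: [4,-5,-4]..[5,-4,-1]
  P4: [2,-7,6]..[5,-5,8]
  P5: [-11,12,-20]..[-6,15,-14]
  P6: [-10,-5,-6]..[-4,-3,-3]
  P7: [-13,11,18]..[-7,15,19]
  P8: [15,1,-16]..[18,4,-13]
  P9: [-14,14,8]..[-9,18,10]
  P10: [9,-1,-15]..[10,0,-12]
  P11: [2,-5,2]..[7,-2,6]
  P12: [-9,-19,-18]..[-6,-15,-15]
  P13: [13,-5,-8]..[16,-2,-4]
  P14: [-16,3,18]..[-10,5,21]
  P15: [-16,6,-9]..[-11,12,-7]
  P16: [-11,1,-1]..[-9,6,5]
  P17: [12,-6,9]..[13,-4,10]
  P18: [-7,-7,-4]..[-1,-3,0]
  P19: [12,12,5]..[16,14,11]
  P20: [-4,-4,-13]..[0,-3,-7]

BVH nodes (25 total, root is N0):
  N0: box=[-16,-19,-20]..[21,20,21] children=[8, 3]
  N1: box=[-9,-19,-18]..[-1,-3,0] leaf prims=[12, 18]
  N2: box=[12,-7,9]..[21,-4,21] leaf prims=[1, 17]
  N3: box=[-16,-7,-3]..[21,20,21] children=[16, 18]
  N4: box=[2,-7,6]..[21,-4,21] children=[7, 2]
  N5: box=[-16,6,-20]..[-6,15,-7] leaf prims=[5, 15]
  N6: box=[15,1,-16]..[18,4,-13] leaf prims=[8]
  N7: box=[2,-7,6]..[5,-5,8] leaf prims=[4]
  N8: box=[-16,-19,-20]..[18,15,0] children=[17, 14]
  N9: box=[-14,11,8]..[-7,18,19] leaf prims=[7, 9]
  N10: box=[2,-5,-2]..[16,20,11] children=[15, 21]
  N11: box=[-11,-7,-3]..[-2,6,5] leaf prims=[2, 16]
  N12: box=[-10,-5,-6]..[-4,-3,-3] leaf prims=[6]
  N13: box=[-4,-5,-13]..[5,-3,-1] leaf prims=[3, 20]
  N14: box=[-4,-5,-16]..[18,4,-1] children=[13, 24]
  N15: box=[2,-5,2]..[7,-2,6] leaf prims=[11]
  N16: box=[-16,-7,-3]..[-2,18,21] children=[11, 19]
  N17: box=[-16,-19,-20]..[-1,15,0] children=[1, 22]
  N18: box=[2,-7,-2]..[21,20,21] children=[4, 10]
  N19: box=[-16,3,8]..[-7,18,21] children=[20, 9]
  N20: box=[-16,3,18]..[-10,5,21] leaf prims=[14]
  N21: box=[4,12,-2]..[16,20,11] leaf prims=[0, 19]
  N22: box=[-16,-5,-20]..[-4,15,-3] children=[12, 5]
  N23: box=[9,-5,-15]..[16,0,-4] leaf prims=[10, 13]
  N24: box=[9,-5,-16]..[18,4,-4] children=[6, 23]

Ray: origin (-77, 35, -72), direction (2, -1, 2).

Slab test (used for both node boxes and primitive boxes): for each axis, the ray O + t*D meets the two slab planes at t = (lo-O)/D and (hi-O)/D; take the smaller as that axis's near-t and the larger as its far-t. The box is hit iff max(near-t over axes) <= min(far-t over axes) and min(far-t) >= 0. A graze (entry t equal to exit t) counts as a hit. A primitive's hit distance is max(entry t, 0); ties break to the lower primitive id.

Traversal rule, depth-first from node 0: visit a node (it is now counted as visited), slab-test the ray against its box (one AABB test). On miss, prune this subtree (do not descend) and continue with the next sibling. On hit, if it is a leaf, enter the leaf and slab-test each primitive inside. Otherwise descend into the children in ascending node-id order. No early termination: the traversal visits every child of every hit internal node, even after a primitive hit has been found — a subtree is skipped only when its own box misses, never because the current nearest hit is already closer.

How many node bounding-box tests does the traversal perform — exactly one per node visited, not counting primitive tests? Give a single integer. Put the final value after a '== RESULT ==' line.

Traverse from the root:
N0 x:[61/2,49] y:[15,54] z:[26,93/2] -> hit [61/2,93/2], descend [3, 8]
  N3 x:[61/2,49] y:[15,42] z:[69/2,93/2] -> hit [69/2,42], descend [16, 18]
    N16 x:[61/2,75/2] y:[17,42] z:[69/2,93/2] -> hit [69/2,75/2], descend [11, 19]
      N11 x:[33,75/2] y:[29,42] z:[69/2,77/2] -> hit [69/2,75/2] leaf, test {P2(miss), P16(miss)}
      N19 x:[61/2,35] y:[17,32] z:[40,93/2] -> miss, prune
    N18 x:[79/2,49] y:[15,42] z:[35,93/2] -> hit [79/2,42], descend [4, 10]
      N4 x:[79/2,49] y:[39,42] z:[39,93/2] -> hit [79/2,42], descend [2, 7]
        N2 x:[89/2,49] y:[39,42] z:[81/2,93/2] -> miss, prune
        N7 x:[79/2,41] y:[40,42] z:[39,40] -> hit [40,40] leaf, test {P4@t=40}
      N10 x:[79/2,93/2] y:[15,40] z:[35,83/2] -> hit [79/2,40], descend [15, 21]
        N15 x:[79/2,42] y:[37,40] z:[37,39] -> miss, prune
        N21 x:[81/2,93/2] y:[15,23] z:[35,83/2] -> miss, prune
  N8 x:[61/2,95/2] y:[20,54] z:[26,36] -> hit [61/2,36], descend [14, 17]
    N14 x:[73/2,95/2] y:[31,40] z:[28,71/2] -> miss, prune
    N17 x:[61/2,38] y:[20,54] z:[26,36] -> hit [61/2,36], descend [1, 22]
      N1 x:[34,38] y:[38,54] z:[27,36] -> miss, prune
      N22 x:[61/2,73/2] y:[20,40] z:[26,69/2] -> hit [61/2,69/2], descend [5, 12]
        N5 x:[61/2,71/2] y:[20,29] z:[26,65/2] -> miss, prune
        N12 x:[67/2,73/2] y:[38,40] z:[33,69/2] -> miss, prune

19 AABB tests over nodes [0, 3, 16, 11, 19, 18, 4, 2, 7, 10, 15, 21, 8, 14, 17, 1, 22, 5, 12]; 2 leaves entered; closest P4.

== RESULT ==
19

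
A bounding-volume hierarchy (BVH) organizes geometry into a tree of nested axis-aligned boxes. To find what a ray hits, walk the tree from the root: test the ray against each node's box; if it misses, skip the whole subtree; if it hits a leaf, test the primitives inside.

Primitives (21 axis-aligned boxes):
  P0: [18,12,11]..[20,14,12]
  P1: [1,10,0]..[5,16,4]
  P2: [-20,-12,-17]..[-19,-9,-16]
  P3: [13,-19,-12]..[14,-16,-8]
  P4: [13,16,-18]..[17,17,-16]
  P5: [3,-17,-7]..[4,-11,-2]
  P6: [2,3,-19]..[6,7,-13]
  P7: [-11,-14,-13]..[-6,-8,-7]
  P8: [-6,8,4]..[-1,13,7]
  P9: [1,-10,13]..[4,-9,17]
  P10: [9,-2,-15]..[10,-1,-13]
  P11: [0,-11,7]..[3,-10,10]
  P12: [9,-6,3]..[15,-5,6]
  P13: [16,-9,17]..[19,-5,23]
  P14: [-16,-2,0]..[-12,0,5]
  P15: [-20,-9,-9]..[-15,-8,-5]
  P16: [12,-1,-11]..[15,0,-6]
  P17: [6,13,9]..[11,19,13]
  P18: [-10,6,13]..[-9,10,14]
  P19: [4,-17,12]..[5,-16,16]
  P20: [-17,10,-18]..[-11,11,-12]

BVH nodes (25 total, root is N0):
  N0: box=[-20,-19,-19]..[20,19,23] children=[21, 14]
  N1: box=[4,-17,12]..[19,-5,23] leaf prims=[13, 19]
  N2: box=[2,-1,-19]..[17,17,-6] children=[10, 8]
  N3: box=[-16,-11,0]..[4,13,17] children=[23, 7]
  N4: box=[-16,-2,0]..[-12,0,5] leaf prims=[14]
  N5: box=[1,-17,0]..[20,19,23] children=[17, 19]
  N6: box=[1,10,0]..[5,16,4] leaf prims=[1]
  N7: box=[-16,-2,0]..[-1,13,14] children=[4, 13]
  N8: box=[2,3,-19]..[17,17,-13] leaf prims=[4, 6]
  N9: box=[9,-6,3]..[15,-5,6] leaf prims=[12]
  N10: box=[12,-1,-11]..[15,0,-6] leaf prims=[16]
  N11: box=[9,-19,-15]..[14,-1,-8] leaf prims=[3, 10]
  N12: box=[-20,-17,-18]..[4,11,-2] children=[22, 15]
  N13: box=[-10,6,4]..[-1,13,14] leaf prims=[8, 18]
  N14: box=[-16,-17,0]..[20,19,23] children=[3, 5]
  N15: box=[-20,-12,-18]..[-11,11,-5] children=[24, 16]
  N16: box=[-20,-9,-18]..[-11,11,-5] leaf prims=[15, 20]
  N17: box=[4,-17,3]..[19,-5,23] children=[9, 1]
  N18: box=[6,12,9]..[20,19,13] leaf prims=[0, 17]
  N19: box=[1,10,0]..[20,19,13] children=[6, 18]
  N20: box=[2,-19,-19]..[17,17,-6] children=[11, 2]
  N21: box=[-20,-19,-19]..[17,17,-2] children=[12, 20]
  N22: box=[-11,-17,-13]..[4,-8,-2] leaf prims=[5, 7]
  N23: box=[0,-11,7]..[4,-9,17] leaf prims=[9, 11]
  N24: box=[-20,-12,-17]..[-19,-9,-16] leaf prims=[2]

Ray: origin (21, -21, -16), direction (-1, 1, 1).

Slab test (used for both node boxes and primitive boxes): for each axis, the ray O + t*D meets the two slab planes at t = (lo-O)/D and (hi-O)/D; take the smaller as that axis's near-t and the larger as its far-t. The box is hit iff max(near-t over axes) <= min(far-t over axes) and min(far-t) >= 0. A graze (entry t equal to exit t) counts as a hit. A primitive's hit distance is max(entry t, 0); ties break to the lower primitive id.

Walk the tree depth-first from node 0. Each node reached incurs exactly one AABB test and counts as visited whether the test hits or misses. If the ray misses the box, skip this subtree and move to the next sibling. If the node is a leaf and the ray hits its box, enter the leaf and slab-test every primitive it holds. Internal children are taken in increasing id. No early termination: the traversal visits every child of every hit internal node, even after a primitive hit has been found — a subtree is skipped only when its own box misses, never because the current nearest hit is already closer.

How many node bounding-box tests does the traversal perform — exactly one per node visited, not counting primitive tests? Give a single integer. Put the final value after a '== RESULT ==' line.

Walk:
N0 x:[1,41] y:[2,40] z:[-3,39] -> hit [2,39], descend [14, 21]
  N14 x:[1,37] y:[4,40] z:[16,39] -> hit [16,37], descend [3, 5]
    N3 x:[17,37] y:[10,34] z:[16,33] -> hit [17,33], descend [7, 23]
      N7 x:[22,37] y:[19,34] z:[16,30] -> hit [22,30], descend [4, 13]
        N4 x:[33,37] y:[19,21] z:[16,21] -> miss, prune
        N13 x:[22,31] y:[27,34] z:[20,30] -> hit [27,30] leaf, test {P8(miss), P18@t=30}
      N23 x:[17,21] y:[10,12] z:[23,33] -> miss, prune
    N5 x:[1,20] y:[4,40] z:[16,39] -> hit [16,20], descend [17, 19]
      N17 x:[2,17] y:[4,16] z:[19,39] -> miss, prune
      N19 x:[1,20] y:[31,40] z:[16,29] -> miss, prune
  N21 x:[4,41] y:[2,38] z:[-3,14] -> hit [4,14], descend [12, 20]
    N12 x:[17,41] y:[4,32] z:[-2,14] -> miss, prune
    N20 x:[4,19] y:[2,38] z:[-3,10] -> hit [4,10], descend [2, 11]
      N2 x:[4,19] y:[20,38] z:[-3,10] -> miss, prune
      N11 x:[7,12] y:[2,20] z:[1,8] -> hit [7,8] leaf, test {P3(miss), P10(miss)}

Visited [0, 14, 3, 7, 4, 13, 23, 5, 17, 19, 21, 12, 20, 2, 11]. Tests: 15 box, 2 leaf. Nearest: P18.

== RESULT ==
15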